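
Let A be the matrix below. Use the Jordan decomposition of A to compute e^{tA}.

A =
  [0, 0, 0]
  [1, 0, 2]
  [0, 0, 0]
e^{tA} =
  [1, 0, 0]
  [t, 1, 2*t]
  [0, 0, 1]

Strategy: write A = P · J · P⁻¹ where J is a Jordan canonical form, so e^{tA} = P · e^{tJ} · P⁻¹, and e^{tJ} can be computed block-by-block.

A has Jordan form
J =
  [0, 1, 0]
  [0, 0, 0]
  [0, 0, 0]
(up to reordering of blocks).

Per-block formulas:
  For a 2×2 Jordan block J_2(0): exp(t · J_2(0)) = e^(0t)·(I + t·N), where N is the 2×2 nilpotent shift.
  For a 1×1 block at λ = 0: exp(t · [0]) = [e^(0t)].

After assembling e^{tJ} and conjugating by P, we get:

e^{tA} =
  [1, 0, 0]
  [t, 1, 2*t]
  [0, 0, 1]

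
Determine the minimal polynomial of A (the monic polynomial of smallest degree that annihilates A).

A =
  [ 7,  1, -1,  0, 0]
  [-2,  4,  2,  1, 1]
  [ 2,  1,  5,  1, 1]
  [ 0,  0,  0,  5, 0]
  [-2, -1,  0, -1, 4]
x^2 - 10*x + 25

The characteristic polynomial is χ_A(x) = (x - 5)^5, so the eigenvalues are known. The minimal polynomial is
  m_A(x) = Π_λ (x − λ)^{k_λ}
where k_λ is the size of the *largest* Jordan block for λ (equivalently, the smallest k with (A − λI)^k v = 0 for every generalised eigenvector v of λ).

  λ = 5: largest Jordan block has size 2, contributing (x − 5)^2

So m_A(x) = (x - 5)^2 = x^2 - 10*x + 25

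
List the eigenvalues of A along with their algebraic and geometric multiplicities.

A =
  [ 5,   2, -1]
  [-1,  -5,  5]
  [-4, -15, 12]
λ = 4: alg = 3, geom = 1

Step 1 — factor the characteristic polynomial to read off the algebraic multiplicities:
  χ_A(x) = (x - 4)^3

Step 2 — compute geometric multiplicities via the rank-nullity identity g(λ) = n − rank(A − λI):
  rank(A − (4)·I) = 2, so dim ker(A − (4)·I) = n − 2 = 1

Summary:
  λ = 4: algebraic multiplicity = 3, geometric multiplicity = 1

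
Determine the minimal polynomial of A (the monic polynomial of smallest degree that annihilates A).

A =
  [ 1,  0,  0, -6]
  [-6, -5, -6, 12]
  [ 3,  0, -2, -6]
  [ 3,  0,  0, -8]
x^2 + 7*x + 10

The characteristic polynomial is χ_A(x) = (x + 2)^2*(x + 5)^2, so the eigenvalues are known. The minimal polynomial is
  m_A(x) = Π_λ (x − λ)^{k_λ}
where k_λ is the size of the *largest* Jordan block for λ (equivalently, the smallest k with (A − λI)^k v = 0 for every generalised eigenvector v of λ).

  λ = -5: largest Jordan block has size 1, contributing (x + 5)
  λ = -2: largest Jordan block has size 1, contributing (x + 2)

So m_A(x) = (x + 2)*(x + 5) = x^2 + 7*x + 10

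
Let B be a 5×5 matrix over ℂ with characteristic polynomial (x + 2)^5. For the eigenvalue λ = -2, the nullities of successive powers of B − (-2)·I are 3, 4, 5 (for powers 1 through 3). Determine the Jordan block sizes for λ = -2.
Block sizes for λ = -2: [3, 1, 1]

From the dimensions of kernels of powers, the number of Jordan blocks of size at least j is d_j − d_{j−1} where d_j = dim ker(N^j) (with d_0 = 0). Computing the differences gives [3, 1, 1].
The number of blocks of size exactly k is (#blocks of size ≥ k) − (#blocks of size ≥ k + 1), so the partition is: 2 block(s) of size 1, 1 block(s) of size 3.
In nonincreasing order the block sizes are [3, 1, 1].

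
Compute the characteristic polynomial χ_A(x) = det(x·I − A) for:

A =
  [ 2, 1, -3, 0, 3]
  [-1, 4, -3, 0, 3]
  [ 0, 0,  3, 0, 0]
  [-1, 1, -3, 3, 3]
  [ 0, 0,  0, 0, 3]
x^5 - 15*x^4 + 90*x^3 - 270*x^2 + 405*x - 243

Expanding det(x·I − A) (e.g. by cofactor expansion or by noting that A is similar to its Jordan form J, which has the same characteristic polynomial as A) gives
  χ_A(x) = x^5 - 15*x^4 + 90*x^3 - 270*x^2 + 405*x - 243
which factors as (x - 3)^5. The eigenvalues (with algebraic multiplicities) are λ = 3 with multiplicity 5.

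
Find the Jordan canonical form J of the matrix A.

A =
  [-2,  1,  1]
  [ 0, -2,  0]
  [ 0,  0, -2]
J_2(-2) ⊕ J_1(-2)

The characteristic polynomial is
  det(x·I − A) = x^3 + 6*x^2 + 12*x + 8 = (x + 2)^3

Eigenvalues and multiplicities (the geometric multiplicity of λ is n − rank(A − λI), which equals the number of Jordan blocks for λ):
  λ = -2: algebraic multiplicity = 3, geometric multiplicity = 2

Determining the block sizes for each eigenvalue:
  λ = -2: 2 blocks summing to 3 forces exactly one block of size 2 and the rest size 1 → block sizes [2, 1]

Assembling the blocks gives a Jordan form
J =
  [-2,  1,  0]
  [ 0, -2,  0]
  [ 0,  0, -2]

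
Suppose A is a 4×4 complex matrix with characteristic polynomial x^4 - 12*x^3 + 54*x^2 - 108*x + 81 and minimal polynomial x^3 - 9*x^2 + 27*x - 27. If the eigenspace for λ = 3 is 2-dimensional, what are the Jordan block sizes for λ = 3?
Block sizes for λ = 3: [3, 1]

Step 1 — from the characteristic polynomial, algebraic multiplicity of λ = 3 is 4. From dim ker(A − (3)·I) = 2, there are exactly 2 Jordan blocks for λ = 3.
Step 2 — from the minimal polynomial, the factor (x − 3)^3 tells us the largest block for λ = 3 has size 3.
Step 3 — with total size 4, 2 blocks, and largest block 3, the block sizes (in nonincreasing order) are [3, 1].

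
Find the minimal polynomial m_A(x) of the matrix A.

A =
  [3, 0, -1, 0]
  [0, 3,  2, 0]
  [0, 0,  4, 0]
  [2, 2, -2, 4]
x^2 - 7*x + 12

The characteristic polynomial is χ_A(x) = (x - 4)^2*(x - 3)^2, so the eigenvalues are known. The minimal polynomial is
  m_A(x) = Π_λ (x − λ)^{k_λ}
where k_λ is the size of the *largest* Jordan block for λ (equivalently, the smallest k with (A − λI)^k v = 0 for every generalised eigenvector v of λ).

  λ = 3: largest Jordan block has size 1, contributing (x − 3)
  λ = 4: largest Jordan block has size 1, contributing (x − 4)

So m_A(x) = (x - 4)*(x - 3) = x^2 - 7*x + 12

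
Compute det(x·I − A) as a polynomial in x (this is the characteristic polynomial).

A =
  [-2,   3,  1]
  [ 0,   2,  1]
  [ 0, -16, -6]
x^3 + 6*x^2 + 12*x + 8

Expanding det(x·I − A) (e.g. by cofactor expansion or by noting that A is similar to its Jordan form J, which has the same characteristic polynomial as A) gives
  χ_A(x) = x^3 + 6*x^2 + 12*x + 8
which factors as (x + 2)^3. The eigenvalues (with algebraic multiplicities) are λ = -2 with multiplicity 3.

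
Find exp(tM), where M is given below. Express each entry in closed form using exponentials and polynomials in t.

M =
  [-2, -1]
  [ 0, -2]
e^{tM} =
  [exp(-2*t), -t*exp(-2*t)]
  [0, exp(-2*t)]

Strategy: write M = P · J · P⁻¹ where J is a Jordan canonical form, so e^{tM} = P · e^{tJ} · P⁻¹, and e^{tJ} can be computed block-by-block.

M has Jordan form
J =
  [-2,  1]
  [ 0, -2]
(up to reordering of blocks).

Per-block formulas:
  For a 2×2 Jordan block J_2(-2): exp(t · J_2(-2)) = e^(-2t)·(I + t·N), where N is the 2×2 nilpotent shift.

After assembling e^{tJ} and conjugating by P, we get:

e^{tM} =
  [exp(-2*t), -t*exp(-2*t)]
  [0, exp(-2*t)]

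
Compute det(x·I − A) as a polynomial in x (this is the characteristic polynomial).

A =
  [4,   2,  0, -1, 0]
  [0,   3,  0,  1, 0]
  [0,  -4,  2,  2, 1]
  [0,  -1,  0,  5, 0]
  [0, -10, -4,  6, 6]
x^5 - 20*x^4 + 160*x^3 - 640*x^2 + 1280*x - 1024

Expanding det(x·I − A) (e.g. by cofactor expansion or by noting that A is similar to its Jordan form J, which has the same characteristic polynomial as A) gives
  χ_A(x) = x^5 - 20*x^4 + 160*x^3 - 640*x^2 + 1280*x - 1024
which factors as (x - 4)^5. The eigenvalues (with algebraic multiplicities) are λ = 4 with multiplicity 5.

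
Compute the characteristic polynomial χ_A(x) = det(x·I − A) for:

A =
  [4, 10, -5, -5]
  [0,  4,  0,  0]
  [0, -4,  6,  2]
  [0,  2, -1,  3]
x^4 - 17*x^3 + 108*x^2 - 304*x + 320

Expanding det(x·I − A) (e.g. by cofactor expansion or by noting that A is similar to its Jordan form J, which has the same characteristic polynomial as A) gives
  χ_A(x) = x^4 - 17*x^3 + 108*x^2 - 304*x + 320
which factors as (x - 5)*(x - 4)^3. The eigenvalues (with algebraic multiplicities) are λ = 4 with multiplicity 3, λ = 5 with multiplicity 1.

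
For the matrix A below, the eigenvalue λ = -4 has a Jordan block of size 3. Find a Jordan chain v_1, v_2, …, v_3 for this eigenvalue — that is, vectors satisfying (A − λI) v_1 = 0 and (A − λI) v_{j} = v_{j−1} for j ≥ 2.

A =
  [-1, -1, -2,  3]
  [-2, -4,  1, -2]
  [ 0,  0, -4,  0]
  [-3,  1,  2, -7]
A Jordan chain for λ = -4 of length 3:
v_1 = (2, 0, 0, -2)ᵀ
v_2 = (3, -2, 0, -3)ᵀ
v_3 = (1, 0, 0, 0)ᵀ

Let N = A − (-4)·I. We want v_3 with N^3 v_3 = 0 but N^2 v_3 ≠ 0; then v_{j-1} := N · v_j for j = 3, …, 2.

Pick v_3 = (1, 0, 0, 0)ᵀ.
Then v_2 = N · v_3 = (3, -2, 0, -3)ᵀ.
Then v_1 = N · v_2 = (2, 0, 0, -2)ᵀ.

Sanity check: (A − (-4)·I) v_1 = (0, 0, 0, 0)ᵀ = 0. ✓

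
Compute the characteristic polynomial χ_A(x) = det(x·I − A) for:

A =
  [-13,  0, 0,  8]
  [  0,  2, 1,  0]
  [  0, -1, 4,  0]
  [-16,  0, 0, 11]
x^4 - 4*x^3 - 18*x^2 + 108*x - 135

Expanding det(x·I − A) (e.g. by cofactor expansion or by noting that A is similar to its Jordan form J, which has the same characteristic polynomial as A) gives
  χ_A(x) = x^4 - 4*x^3 - 18*x^2 + 108*x - 135
which factors as (x - 3)^3*(x + 5). The eigenvalues (with algebraic multiplicities) are λ = -5 with multiplicity 1, λ = 3 with multiplicity 3.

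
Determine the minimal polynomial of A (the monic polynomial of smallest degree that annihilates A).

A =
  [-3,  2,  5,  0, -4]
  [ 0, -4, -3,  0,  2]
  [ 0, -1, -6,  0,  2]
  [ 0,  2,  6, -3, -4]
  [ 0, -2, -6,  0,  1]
x^3 + 9*x^2 + 27*x + 27

The characteristic polynomial is χ_A(x) = (x + 3)^5, so the eigenvalues are known. The minimal polynomial is
  m_A(x) = Π_λ (x − λ)^{k_λ}
where k_λ is the size of the *largest* Jordan block for λ (equivalently, the smallest k with (A − λI)^k v = 0 for every generalised eigenvector v of λ).

  λ = -3: largest Jordan block has size 3, contributing (x + 3)^3

So m_A(x) = (x + 3)^3 = x^3 + 9*x^2 + 27*x + 27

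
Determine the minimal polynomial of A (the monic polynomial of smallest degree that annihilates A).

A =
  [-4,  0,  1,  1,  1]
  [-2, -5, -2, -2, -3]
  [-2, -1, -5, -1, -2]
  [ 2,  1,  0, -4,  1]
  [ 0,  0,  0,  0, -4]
x^2 + 9*x + 20

The characteristic polynomial is χ_A(x) = (x + 4)^3*(x + 5)^2, so the eigenvalues are known. The minimal polynomial is
  m_A(x) = Π_λ (x − λ)^{k_λ}
where k_λ is the size of the *largest* Jordan block for λ (equivalently, the smallest k with (A − λI)^k v = 0 for every generalised eigenvector v of λ).

  λ = -5: largest Jordan block has size 1, contributing (x + 5)
  λ = -4: largest Jordan block has size 1, contributing (x + 4)

So m_A(x) = (x + 4)*(x + 5) = x^2 + 9*x + 20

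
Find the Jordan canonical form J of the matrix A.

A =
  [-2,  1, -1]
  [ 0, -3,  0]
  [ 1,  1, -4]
J_2(-3) ⊕ J_1(-3)

The characteristic polynomial is
  det(x·I − A) = x^3 + 9*x^2 + 27*x + 27 = (x + 3)^3

Eigenvalues and multiplicities (the geometric multiplicity of λ is n − rank(A − λI), which equals the number of Jordan blocks for λ):
  λ = -3: algebraic multiplicity = 3, geometric multiplicity = 2

Determining the block sizes for each eigenvalue:
  λ = -3: 2 blocks summing to 3 forces exactly one block of size 2 and the rest size 1 → block sizes [2, 1]

Assembling the blocks gives a Jordan form
J =
  [-3,  1,  0]
  [ 0, -3,  0]
  [ 0,  0, -3]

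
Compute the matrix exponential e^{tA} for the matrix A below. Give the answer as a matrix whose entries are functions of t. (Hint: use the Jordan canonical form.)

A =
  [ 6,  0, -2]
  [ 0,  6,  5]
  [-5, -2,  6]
e^{tA} =
  [5*t^2*exp(6*t) + exp(6*t), 2*t^2*exp(6*t), -2*t*exp(6*t)]
  [-25*t^2*exp(6*t)/2, -5*t^2*exp(6*t) + exp(6*t), 5*t*exp(6*t)]
  [-5*t*exp(6*t), -2*t*exp(6*t), exp(6*t)]

Strategy: write A = P · J · P⁻¹ where J is a Jordan canonical form, so e^{tA} = P · e^{tJ} · P⁻¹, and e^{tJ} can be computed block-by-block.

A has Jordan form
J =
  [6, 1, 0]
  [0, 6, 1]
  [0, 0, 6]
(up to reordering of blocks).

Per-block formulas:
  For a 3×3 Jordan block J_3(6): exp(t · J_3(6)) = e^(6t)·(I + t·N + (t^2/2)·N^2), where N is the 3×3 nilpotent shift.

After assembling e^{tJ} and conjugating by P, we get:

e^{tA} =
  [5*t^2*exp(6*t) + exp(6*t), 2*t^2*exp(6*t), -2*t*exp(6*t)]
  [-25*t^2*exp(6*t)/2, -5*t^2*exp(6*t) + exp(6*t), 5*t*exp(6*t)]
  [-5*t*exp(6*t), -2*t*exp(6*t), exp(6*t)]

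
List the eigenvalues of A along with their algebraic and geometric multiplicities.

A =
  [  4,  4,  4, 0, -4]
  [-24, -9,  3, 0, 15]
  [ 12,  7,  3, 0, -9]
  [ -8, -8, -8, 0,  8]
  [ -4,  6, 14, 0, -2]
λ = -4: alg = 1, geom = 1; λ = 0: alg = 4, geom = 3

Step 1 — factor the characteristic polynomial to read off the algebraic multiplicities:
  χ_A(x) = x^4*(x + 4)

Step 2 — compute geometric multiplicities via the rank-nullity identity g(λ) = n − rank(A − λI):
  rank(A − (-4)·I) = 4, so dim ker(A − (-4)·I) = n − 4 = 1
  rank(A − (0)·I) = 2, so dim ker(A − (0)·I) = n − 2 = 3

Summary:
  λ = -4: algebraic multiplicity = 1, geometric multiplicity = 1
  λ = 0: algebraic multiplicity = 4, geometric multiplicity = 3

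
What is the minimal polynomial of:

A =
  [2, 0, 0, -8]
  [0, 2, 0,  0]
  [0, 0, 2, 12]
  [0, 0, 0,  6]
x^2 - 8*x + 12

The characteristic polynomial is χ_A(x) = (x - 6)*(x - 2)^3, so the eigenvalues are known. The minimal polynomial is
  m_A(x) = Π_λ (x − λ)^{k_λ}
where k_λ is the size of the *largest* Jordan block for λ (equivalently, the smallest k with (A − λI)^k v = 0 for every generalised eigenvector v of λ).

  λ = 2: largest Jordan block has size 1, contributing (x − 2)
  λ = 6: largest Jordan block has size 1, contributing (x − 6)

So m_A(x) = (x - 6)*(x - 2) = x^2 - 8*x + 12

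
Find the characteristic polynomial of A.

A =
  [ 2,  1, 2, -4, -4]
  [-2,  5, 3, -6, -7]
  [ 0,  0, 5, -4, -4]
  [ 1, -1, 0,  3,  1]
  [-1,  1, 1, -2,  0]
x^5 - 15*x^4 + 90*x^3 - 270*x^2 + 405*x - 243

Expanding det(x·I − A) (e.g. by cofactor expansion or by noting that A is similar to its Jordan form J, which has the same characteristic polynomial as A) gives
  χ_A(x) = x^5 - 15*x^4 + 90*x^3 - 270*x^2 + 405*x - 243
which factors as (x - 3)^5. The eigenvalues (with algebraic multiplicities) are λ = 3 with multiplicity 5.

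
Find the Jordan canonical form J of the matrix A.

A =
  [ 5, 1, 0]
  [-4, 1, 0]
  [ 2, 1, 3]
J_2(3) ⊕ J_1(3)

The characteristic polynomial is
  det(x·I − A) = x^3 - 9*x^2 + 27*x - 27 = (x - 3)^3

Eigenvalues and multiplicities (the geometric multiplicity of λ is n − rank(A − λI), which equals the number of Jordan blocks for λ):
  λ = 3: algebraic multiplicity = 3, geometric multiplicity = 2

Determining the block sizes for each eigenvalue:
  λ = 3: 2 blocks summing to 3 forces exactly one block of size 2 and the rest size 1 → block sizes [2, 1]

Assembling the blocks gives a Jordan form
J =
  [3, 1, 0]
  [0, 3, 0]
  [0, 0, 3]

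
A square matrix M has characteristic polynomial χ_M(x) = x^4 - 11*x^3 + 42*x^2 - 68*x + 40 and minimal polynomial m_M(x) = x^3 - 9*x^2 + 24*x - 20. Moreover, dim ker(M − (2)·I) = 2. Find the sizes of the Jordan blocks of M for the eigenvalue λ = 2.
Block sizes for λ = 2: [2, 1]

Step 1 — from the characteristic polynomial, algebraic multiplicity of λ = 2 is 3. From dim ker(M − (2)·I) = 2, there are exactly 2 Jordan blocks for λ = 2.
Step 2 — from the minimal polynomial, the factor (x − 2)^2 tells us the largest block for λ = 2 has size 2.
Step 3 — with total size 3, 2 blocks, and largest block 2, the block sizes (in nonincreasing order) are [2, 1].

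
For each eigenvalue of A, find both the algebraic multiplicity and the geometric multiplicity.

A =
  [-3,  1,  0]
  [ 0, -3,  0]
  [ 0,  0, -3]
λ = -3: alg = 3, geom = 2

Step 1 — factor the characteristic polynomial to read off the algebraic multiplicities:
  χ_A(x) = (x + 3)^3

Step 2 — compute geometric multiplicities via the rank-nullity identity g(λ) = n − rank(A − λI):
  rank(A − (-3)·I) = 1, so dim ker(A − (-3)·I) = n − 1 = 2

Summary:
  λ = -3: algebraic multiplicity = 3, geometric multiplicity = 2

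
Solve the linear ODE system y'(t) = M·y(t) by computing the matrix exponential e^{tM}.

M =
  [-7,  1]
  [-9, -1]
e^{tM} =
  [-3*t*exp(-4*t) + exp(-4*t), t*exp(-4*t)]
  [-9*t*exp(-4*t), 3*t*exp(-4*t) + exp(-4*t)]

Strategy: write M = P · J · P⁻¹ where J is a Jordan canonical form, so e^{tM} = P · e^{tJ} · P⁻¹, and e^{tJ} can be computed block-by-block.

M has Jordan form
J =
  [-4,  1]
  [ 0, -4]
(up to reordering of blocks).

Per-block formulas:
  For a 2×2 Jordan block J_2(-4): exp(t · J_2(-4)) = e^(-4t)·(I + t·N), where N is the 2×2 nilpotent shift.

After assembling e^{tJ} and conjugating by P, we get:

e^{tM} =
  [-3*t*exp(-4*t) + exp(-4*t), t*exp(-4*t)]
  [-9*t*exp(-4*t), 3*t*exp(-4*t) + exp(-4*t)]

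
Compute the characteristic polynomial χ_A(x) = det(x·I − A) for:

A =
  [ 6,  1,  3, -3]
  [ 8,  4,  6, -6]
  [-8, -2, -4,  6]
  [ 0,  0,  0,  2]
x^4 - 8*x^3 + 24*x^2 - 32*x + 16

Expanding det(x·I − A) (e.g. by cofactor expansion or by noting that A is similar to its Jordan form J, which has the same characteristic polynomial as A) gives
  χ_A(x) = x^4 - 8*x^3 + 24*x^2 - 32*x + 16
which factors as (x - 2)^4. The eigenvalues (with algebraic multiplicities) are λ = 2 with multiplicity 4.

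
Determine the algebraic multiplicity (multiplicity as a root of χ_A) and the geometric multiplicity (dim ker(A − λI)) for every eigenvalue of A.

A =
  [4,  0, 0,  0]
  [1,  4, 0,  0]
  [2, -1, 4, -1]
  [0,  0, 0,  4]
λ = 4: alg = 4, geom = 2

Step 1 — factor the characteristic polynomial to read off the algebraic multiplicities:
  χ_A(x) = (x - 4)^4

Step 2 — compute geometric multiplicities via the rank-nullity identity g(λ) = n − rank(A − λI):
  rank(A − (4)·I) = 2, so dim ker(A − (4)·I) = n − 2 = 2

Summary:
  λ = 4: algebraic multiplicity = 4, geometric multiplicity = 2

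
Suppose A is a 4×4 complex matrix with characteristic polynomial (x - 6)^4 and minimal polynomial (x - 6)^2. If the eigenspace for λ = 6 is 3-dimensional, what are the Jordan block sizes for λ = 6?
Block sizes for λ = 6: [2, 1, 1]

Step 1 — from the characteristic polynomial, algebraic multiplicity of λ = 6 is 4. From dim ker(A − (6)·I) = 3, there are exactly 3 Jordan blocks for λ = 6.
Step 2 — from the minimal polynomial, the factor (x − 6)^2 tells us the largest block for λ = 6 has size 2.
Step 3 — with total size 4, 3 blocks, and largest block 2, the block sizes (in nonincreasing order) are [2, 1, 1].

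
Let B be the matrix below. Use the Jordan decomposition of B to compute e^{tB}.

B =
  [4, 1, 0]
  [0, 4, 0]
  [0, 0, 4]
e^{tB} =
  [exp(4*t), t*exp(4*t), 0]
  [0, exp(4*t), 0]
  [0, 0, exp(4*t)]

Strategy: write B = P · J · P⁻¹ where J is a Jordan canonical form, so e^{tB} = P · e^{tJ} · P⁻¹, and e^{tJ} can be computed block-by-block.

B has Jordan form
J =
  [4, 1, 0]
  [0, 4, 0]
  [0, 0, 4]
(up to reordering of blocks).

Per-block formulas:
  For a 2×2 Jordan block J_2(4): exp(t · J_2(4)) = e^(4t)·(I + t·N), where N is the 2×2 nilpotent shift.
  For a 1×1 block at λ = 4: exp(t · [4]) = [e^(4t)].

After assembling e^{tJ} and conjugating by P, we get:

e^{tB} =
  [exp(4*t), t*exp(4*t), 0]
  [0, exp(4*t), 0]
  [0, 0, exp(4*t)]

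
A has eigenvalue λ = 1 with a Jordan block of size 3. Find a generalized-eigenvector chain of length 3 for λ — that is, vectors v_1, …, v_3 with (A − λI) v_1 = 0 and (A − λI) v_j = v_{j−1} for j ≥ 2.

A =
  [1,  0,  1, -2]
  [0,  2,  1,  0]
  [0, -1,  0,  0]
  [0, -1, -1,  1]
A Jordan chain for λ = 1 of length 3:
v_1 = (1, 0, 0, 0)ᵀ
v_2 = (0, 1, -1, -1)ᵀ
v_3 = (0, 1, 0, 0)ᵀ

Let N = A − (1)·I. We want v_3 with N^3 v_3 = 0 but N^2 v_3 ≠ 0; then v_{j-1} := N · v_j for j = 3, …, 2.

Pick v_3 = (0, 1, 0, 0)ᵀ.
Then v_2 = N · v_3 = (0, 1, -1, -1)ᵀ.
Then v_1 = N · v_2 = (1, 0, 0, 0)ᵀ.

Sanity check: (A − (1)·I) v_1 = (0, 0, 0, 0)ᵀ = 0. ✓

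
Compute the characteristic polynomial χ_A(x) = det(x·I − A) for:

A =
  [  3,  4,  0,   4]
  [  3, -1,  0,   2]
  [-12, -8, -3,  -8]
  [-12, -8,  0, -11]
x^4 + 12*x^3 + 54*x^2 + 108*x + 81

Expanding det(x·I − A) (e.g. by cofactor expansion or by noting that A is similar to its Jordan form J, which has the same characteristic polynomial as A) gives
  χ_A(x) = x^4 + 12*x^3 + 54*x^2 + 108*x + 81
which factors as (x + 3)^4. The eigenvalues (with algebraic multiplicities) are λ = -3 with multiplicity 4.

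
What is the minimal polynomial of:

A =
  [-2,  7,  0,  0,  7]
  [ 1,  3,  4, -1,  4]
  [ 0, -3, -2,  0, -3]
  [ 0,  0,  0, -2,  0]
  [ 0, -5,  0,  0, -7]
x^3 + 6*x^2 + 12*x + 8

The characteristic polynomial is χ_A(x) = (x + 2)^5, so the eigenvalues are known. The minimal polynomial is
  m_A(x) = Π_λ (x − λ)^{k_λ}
where k_λ is the size of the *largest* Jordan block for λ (equivalently, the smallest k with (A − λI)^k v = 0 for every generalised eigenvector v of λ).

  λ = -2: largest Jordan block has size 3, contributing (x + 2)^3

So m_A(x) = (x + 2)^3 = x^3 + 6*x^2 + 12*x + 8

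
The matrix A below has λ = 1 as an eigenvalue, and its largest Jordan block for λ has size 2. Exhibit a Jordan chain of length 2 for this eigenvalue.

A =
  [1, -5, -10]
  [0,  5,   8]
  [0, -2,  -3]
A Jordan chain for λ = 1 of length 2:
v_1 = (-5, 4, -2)ᵀ
v_2 = (0, 1, 0)ᵀ

Let N = A − (1)·I. We want v_2 with N^2 v_2 = 0 but N^1 v_2 ≠ 0; then v_{j-1} := N · v_j for j = 2, …, 2.

Pick v_2 = (0, 1, 0)ᵀ.
Then v_1 = N · v_2 = (-5, 4, -2)ᵀ.

Sanity check: (A − (1)·I) v_1 = (0, 0, 0)ᵀ = 0. ✓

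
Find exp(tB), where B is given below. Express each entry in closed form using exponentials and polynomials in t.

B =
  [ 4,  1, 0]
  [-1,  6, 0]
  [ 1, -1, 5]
e^{tB} =
  [-t*exp(5*t) + exp(5*t), t*exp(5*t), 0]
  [-t*exp(5*t), t*exp(5*t) + exp(5*t), 0]
  [t*exp(5*t), -t*exp(5*t), exp(5*t)]

Strategy: write B = P · J · P⁻¹ where J is a Jordan canonical form, so e^{tB} = P · e^{tJ} · P⁻¹, and e^{tJ} can be computed block-by-block.

B has Jordan form
J =
  [5, 1, 0]
  [0, 5, 0]
  [0, 0, 5]
(up to reordering of blocks).

Per-block formulas:
  For a 2×2 Jordan block J_2(5): exp(t · J_2(5)) = e^(5t)·(I + t·N), where N is the 2×2 nilpotent shift.
  For a 1×1 block at λ = 5: exp(t · [5]) = [e^(5t)].

After assembling e^{tJ} and conjugating by P, we get:

e^{tB} =
  [-t*exp(5*t) + exp(5*t), t*exp(5*t), 0]
  [-t*exp(5*t), t*exp(5*t) + exp(5*t), 0]
  [t*exp(5*t), -t*exp(5*t), exp(5*t)]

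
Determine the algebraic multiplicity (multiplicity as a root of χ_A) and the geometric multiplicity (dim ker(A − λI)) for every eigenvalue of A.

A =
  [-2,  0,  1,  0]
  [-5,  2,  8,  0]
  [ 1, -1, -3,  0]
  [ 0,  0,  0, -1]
λ = -1: alg = 4, geom = 2

Step 1 — factor the characteristic polynomial to read off the algebraic multiplicities:
  χ_A(x) = (x + 1)^4

Step 2 — compute geometric multiplicities via the rank-nullity identity g(λ) = n − rank(A − λI):
  rank(A − (-1)·I) = 2, so dim ker(A − (-1)·I) = n − 2 = 2

Summary:
  λ = -1: algebraic multiplicity = 4, geometric multiplicity = 2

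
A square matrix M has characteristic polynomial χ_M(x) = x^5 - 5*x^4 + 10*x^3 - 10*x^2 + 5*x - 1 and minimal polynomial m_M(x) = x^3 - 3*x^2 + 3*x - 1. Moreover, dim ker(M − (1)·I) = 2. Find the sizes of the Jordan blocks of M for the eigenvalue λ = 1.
Block sizes for λ = 1: [3, 2]

Step 1 — from the characteristic polynomial, algebraic multiplicity of λ = 1 is 5. From dim ker(M − (1)·I) = 2, there are exactly 2 Jordan blocks for λ = 1.
Step 2 — from the minimal polynomial, the factor (x − 1)^3 tells us the largest block for λ = 1 has size 3.
Step 3 — with total size 5, 2 blocks, and largest block 3, the block sizes (in nonincreasing order) are [3, 2].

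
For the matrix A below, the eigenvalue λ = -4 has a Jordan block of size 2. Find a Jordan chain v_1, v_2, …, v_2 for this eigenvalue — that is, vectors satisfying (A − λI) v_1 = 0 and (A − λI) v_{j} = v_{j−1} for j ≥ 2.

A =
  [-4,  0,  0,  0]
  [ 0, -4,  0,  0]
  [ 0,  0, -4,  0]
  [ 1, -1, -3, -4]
A Jordan chain for λ = -4 of length 2:
v_1 = (0, 0, 0, 1)ᵀ
v_2 = (1, 0, 0, 0)ᵀ

Let N = A − (-4)·I. We want v_2 with N^2 v_2 = 0 but N^1 v_2 ≠ 0; then v_{j-1} := N · v_j for j = 2, …, 2.

Pick v_2 = (1, 0, 0, 0)ᵀ.
Then v_1 = N · v_2 = (0, 0, 0, 1)ᵀ.

Sanity check: (A − (-4)·I) v_1 = (0, 0, 0, 0)ᵀ = 0. ✓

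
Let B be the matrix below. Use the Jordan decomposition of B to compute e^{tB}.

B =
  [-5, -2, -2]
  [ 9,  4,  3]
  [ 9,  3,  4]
e^{tB} =
  [-6*t*exp(t) + exp(t), -2*t*exp(t), -2*t*exp(t)]
  [9*t*exp(t), 3*t*exp(t) + exp(t), 3*t*exp(t)]
  [9*t*exp(t), 3*t*exp(t), 3*t*exp(t) + exp(t)]

Strategy: write B = P · J · P⁻¹ where J is a Jordan canonical form, so e^{tB} = P · e^{tJ} · P⁻¹, and e^{tJ} can be computed block-by-block.

B has Jordan form
J =
  [1, 1, 0]
  [0, 1, 0]
  [0, 0, 1]
(up to reordering of blocks).

Per-block formulas:
  For a 2×2 Jordan block J_2(1): exp(t · J_2(1)) = e^(1t)·(I + t·N), where N is the 2×2 nilpotent shift.
  For a 1×1 block at λ = 1: exp(t · [1]) = [e^(1t)].

After assembling e^{tJ} and conjugating by P, we get:

e^{tB} =
  [-6*t*exp(t) + exp(t), -2*t*exp(t), -2*t*exp(t)]
  [9*t*exp(t), 3*t*exp(t) + exp(t), 3*t*exp(t)]
  [9*t*exp(t), 3*t*exp(t), 3*t*exp(t) + exp(t)]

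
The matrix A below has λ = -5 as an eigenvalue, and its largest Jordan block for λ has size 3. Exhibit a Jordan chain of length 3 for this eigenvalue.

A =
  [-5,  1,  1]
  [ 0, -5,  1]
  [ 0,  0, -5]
A Jordan chain for λ = -5 of length 3:
v_1 = (1, 0, 0)ᵀ
v_2 = (1, 1, 0)ᵀ
v_3 = (0, 0, 1)ᵀ

Let N = A − (-5)·I. We want v_3 with N^3 v_3 = 0 but N^2 v_3 ≠ 0; then v_{j-1} := N · v_j for j = 3, …, 2.

Pick v_3 = (0, 0, 1)ᵀ.
Then v_2 = N · v_3 = (1, 1, 0)ᵀ.
Then v_1 = N · v_2 = (1, 0, 0)ᵀ.

Sanity check: (A − (-5)·I) v_1 = (0, 0, 0)ᵀ = 0. ✓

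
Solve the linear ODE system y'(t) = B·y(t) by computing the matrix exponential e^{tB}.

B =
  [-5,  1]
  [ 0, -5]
e^{tB} =
  [exp(-5*t), t*exp(-5*t)]
  [0, exp(-5*t)]

Strategy: write B = P · J · P⁻¹ where J is a Jordan canonical form, so e^{tB} = P · e^{tJ} · P⁻¹, and e^{tJ} can be computed block-by-block.

B has Jordan form
J =
  [-5,  1]
  [ 0, -5]
(up to reordering of blocks).

Per-block formulas:
  For a 2×2 Jordan block J_2(-5): exp(t · J_2(-5)) = e^(-5t)·(I + t·N), where N is the 2×2 nilpotent shift.

After assembling e^{tJ} and conjugating by P, we get:

e^{tB} =
  [exp(-5*t), t*exp(-5*t)]
  [0, exp(-5*t)]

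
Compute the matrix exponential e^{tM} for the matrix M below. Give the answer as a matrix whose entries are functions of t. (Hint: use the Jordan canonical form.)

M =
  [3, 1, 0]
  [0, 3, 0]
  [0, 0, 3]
e^{tM} =
  [exp(3*t), t*exp(3*t), 0]
  [0, exp(3*t), 0]
  [0, 0, exp(3*t)]

Strategy: write M = P · J · P⁻¹ where J is a Jordan canonical form, so e^{tM} = P · e^{tJ} · P⁻¹, and e^{tJ} can be computed block-by-block.

M has Jordan form
J =
  [3, 1, 0]
  [0, 3, 0]
  [0, 0, 3]
(up to reordering of blocks).

Per-block formulas:
  For a 1×1 block at λ = 3: exp(t · [3]) = [e^(3t)].
  For a 2×2 Jordan block J_2(3): exp(t · J_2(3)) = e^(3t)·(I + t·N), where N is the 2×2 nilpotent shift.

After assembling e^{tJ} and conjugating by P, we get:

e^{tM} =
  [exp(3*t), t*exp(3*t), 0]
  [0, exp(3*t), 0]
  [0, 0, exp(3*t)]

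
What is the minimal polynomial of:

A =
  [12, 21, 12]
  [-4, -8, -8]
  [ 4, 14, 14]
x^2 - 12*x + 36

The characteristic polynomial is χ_A(x) = (x - 6)^3, so the eigenvalues are known. The minimal polynomial is
  m_A(x) = Π_λ (x − λ)^{k_λ}
where k_λ is the size of the *largest* Jordan block for λ (equivalently, the smallest k with (A − λI)^k v = 0 for every generalised eigenvector v of λ).

  λ = 6: largest Jordan block has size 2, contributing (x − 6)^2

So m_A(x) = (x - 6)^2 = x^2 - 12*x + 36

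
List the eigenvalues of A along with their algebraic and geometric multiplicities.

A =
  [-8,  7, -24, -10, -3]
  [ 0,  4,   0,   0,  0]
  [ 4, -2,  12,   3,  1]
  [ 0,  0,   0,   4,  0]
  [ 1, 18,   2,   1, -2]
λ = -1: alg = 2, geom = 1; λ = 4: alg = 3, geom = 2

Step 1 — factor the characteristic polynomial to read off the algebraic multiplicities:
  χ_A(x) = (x - 4)^3*(x + 1)^2

Step 2 — compute geometric multiplicities via the rank-nullity identity g(λ) = n − rank(A − λI):
  rank(A − (-1)·I) = 4, so dim ker(A − (-1)·I) = n − 4 = 1
  rank(A − (4)·I) = 3, so dim ker(A − (4)·I) = n − 3 = 2

Summary:
  λ = -1: algebraic multiplicity = 2, geometric multiplicity = 1
  λ = 4: algebraic multiplicity = 3, geometric multiplicity = 2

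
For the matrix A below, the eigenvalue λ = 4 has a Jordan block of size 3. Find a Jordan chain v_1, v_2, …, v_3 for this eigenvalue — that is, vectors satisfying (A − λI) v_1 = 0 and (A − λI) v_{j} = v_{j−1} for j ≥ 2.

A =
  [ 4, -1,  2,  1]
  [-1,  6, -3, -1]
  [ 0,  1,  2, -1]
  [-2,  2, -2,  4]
A Jordan chain for λ = 4 of length 3:
v_1 = (-1, 0, 1, -2)ᵀ
v_2 = (0, -1, 0, -2)ᵀ
v_3 = (1, 0, 0, 0)ᵀ

Let N = A − (4)·I. We want v_3 with N^3 v_3 = 0 but N^2 v_3 ≠ 0; then v_{j-1} := N · v_j for j = 3, …, 2.

Pick v_3 = (1, 0, 0, 0)ᵀ.
Then v_2 = N · v_3 = (0, -1, 0, -2)ᵀ.
Then v_1 = N · v_2 = (-1, 0, 1, -2)ᵀ.

Sanity check: (A − (4)·I) v_1 = (0, 0, 0, 0)ᵀ = 0. ✓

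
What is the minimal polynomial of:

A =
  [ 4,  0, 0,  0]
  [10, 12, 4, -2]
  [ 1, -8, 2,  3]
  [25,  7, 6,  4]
x^4 - 22*x^3 + 180*x^2 - 648*x + 864

The characteristic polynomial is χ_A(x) = (x - 6)^3*(x - 4), so the eigenvalues are known. The minimal polynomial is
  m_A(x) = Π_λ (x − λ)^{k_λ}
where k_λ is the size of the *largest* Jordan block for λ (equivalently, the smallest k with (A − λI)^k v = 0 for every generalised eigenvector v of λ).

  λ = 4: largest Jordan block has size 1, contributing (x − 4)
  λ = 6: largest Jordan block has size 3, contributing (x − 6)^3

So m_A(x) = (x - 6)^3*(x - 4) = x^4 - 22*x^3 + 180*x^2 - 648*x + 864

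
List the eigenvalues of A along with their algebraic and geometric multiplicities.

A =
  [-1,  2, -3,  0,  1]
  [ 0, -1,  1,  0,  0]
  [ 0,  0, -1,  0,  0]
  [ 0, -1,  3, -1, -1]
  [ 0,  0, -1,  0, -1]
λ = -1: alg = 5, geom = 2

Step 1 — factor the characteristic polynomial to read off the algebraic multiplicities:
  χ_A(x) = (x + 1)^5

Step 2 — compute geometric multiplicities via the rank-nullity identity g(λ) = n − rank(A − λI):
  rank(A − (-1)·I) = 3, so dim ker(A − (-1)·I) = n − 3 = 2

Summary:
  λ = -1: algebraic multiplicity = 5, geometric multiplicity = 2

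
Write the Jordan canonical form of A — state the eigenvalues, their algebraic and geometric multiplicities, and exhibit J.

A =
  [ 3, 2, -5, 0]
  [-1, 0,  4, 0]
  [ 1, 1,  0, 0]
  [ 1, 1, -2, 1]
J_3(1) ⊕ J_1(1)

The characteristic polynomial is
  det(x·I − A) = x^4 - 4*x^3 + 6*x^2 - 4*x + 1 = (x - 1)^4

Eigenvalues and multiplicities (the geometric multiplicity of λ is n − rank(A − λI), which equals the number of Jordan blocks for λ):
  λ = 1: algebraic multiplicity = 4, geometric multiplicity = 2

Determining the block sizes for each eigenvalue:
  λ = 1: with am = 4 and gm = 2, the partition is not yet determined (e.g. several partitions of 4 into 2 parts exist). Let N = A − (1)·I. Computing rank(N^1) = 2, rank(N^2) = 1, rank(N^3) = 0; the number of blocks of size ≥ j is rank(N^{j−1}) − rank(N^j), giving [2, 1, 1]. So we have 1 block(s) of size 3, 1 block(s) of size 1 → block sizes [3, 1]

Assembling the blocks gives a Jordan form
J =
  [1, 1, 0, 0]
  [0, 1, 1, 0]
  [0, 0, 1, 0]
  [0, 0, 0, 1]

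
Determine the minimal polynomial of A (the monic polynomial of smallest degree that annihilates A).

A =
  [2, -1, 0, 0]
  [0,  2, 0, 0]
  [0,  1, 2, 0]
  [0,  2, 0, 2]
x^2 - 4*x + 4

The characteristic polynomial is χ_A(x) = (x - 2)^4, so the eigenvalues are known. The minimal polynomial is
  m_A(x) = Π_λ (x − λ)^{k_λ}
where k_λ is the size of the *largest* Jordan block for λ (equivalently, the smallest k with (A − λI)^k v = 0 for every generalised eigenvector v of λ).

  λ = 2: largest Jordan block has size 2, contributing (x − 2)^2

So m_A(x) = (x - 2)^2 = x^2 - 4*x + 4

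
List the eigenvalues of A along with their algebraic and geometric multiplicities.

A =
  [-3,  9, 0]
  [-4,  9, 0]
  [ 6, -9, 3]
λ = 3: alg = 3, geom = 2

Step 1 — factor the characteristic polynomial to read off the algebraic multiplicities:
  χ_A(x) = (x - 3)^3

Step 2 — compute geometric multiplicities via the rank-nullity identity g(λ) = n − rank(A − λI):
  rank(A − (3)·I) = 1, so dim ker(A − (3)·I) = n − 1 = 2

Summary:
  λ = 3: algebraic multiplicity = 3, geometric multiplicity = 2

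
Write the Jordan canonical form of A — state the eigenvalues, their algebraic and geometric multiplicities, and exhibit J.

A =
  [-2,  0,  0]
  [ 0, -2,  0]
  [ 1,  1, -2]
J_2(-2) ⊕ J_1(-2)

The characteristic polynomial is
  det(x·I − A) = x^3 + 6*x^2 + 12*x + 8 = (x + 2)^3

Eigenvalues and multiplicities (the geometric multiplicity of λ is n − rank(A − λI), which equals the number of Jordan blocks for λ):
  λ = -2: algebraic multiplicity = 3, geometric multiplicity = 2

Determining the block sizes for each eigenvalue:
  λ = -2: 2 blocks summing to 3 forces exactly one block of size 2 and the rest size 1 → block sizes [2, 1]

Assembling the blocks gives a Jordan form
J =
  [-2,  1,  0]
  [ 0, -2,  0]
  [ 0,  0, -2]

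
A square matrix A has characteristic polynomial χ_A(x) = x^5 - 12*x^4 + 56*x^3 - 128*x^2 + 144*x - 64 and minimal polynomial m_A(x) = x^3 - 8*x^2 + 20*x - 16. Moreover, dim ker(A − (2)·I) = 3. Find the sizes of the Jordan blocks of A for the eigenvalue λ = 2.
Block sizes for λ = 2: [2, 1, 1]

Step 1 — from the characteristic polynomial, algebraic multiplicity of λ = 2 is 4. From dim ker(A − (2)·I) = 3, there are exactly 3 Jordan blocks for λ = 2.
Step 2 — from the minimal polynomial, the factor (x − 2)^2 tells us the largest block for λ = 2 has size 2.
Step 3 — with total size 4, 3 blocks, and largest block 2, the block sizes (in nonincreasing order) are [2, 1, 1].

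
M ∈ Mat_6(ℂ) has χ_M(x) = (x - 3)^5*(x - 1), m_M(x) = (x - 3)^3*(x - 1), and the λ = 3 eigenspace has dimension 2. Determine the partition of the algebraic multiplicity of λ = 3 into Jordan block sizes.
Block sizes for λ = 3: [3, 2]

Step 1 — from the characteristic polynomial, algebraic multiplicity of λ = 3 is 5. From dim ker(M − (3)·I) = 2, there are exactly 2 Jordan blocks for λ = 3.
Step 2 — from the minimal polynomial, the factor (x − 3)^3 tells us the largest block for λ = 3 has size 3.
Step 3 — with total size 5, 2 blocks, and largest block 3, the block sizes (in nonincreasing order) are [3, 2].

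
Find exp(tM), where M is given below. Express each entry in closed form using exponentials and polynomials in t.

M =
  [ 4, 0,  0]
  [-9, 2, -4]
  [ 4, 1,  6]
e^{tM} =
  [exp(4*t), 0, 0]
  [t^2*exp(4*t) - 9*t*exp(4*t), -2*t*exp(4*t) + exp(4*t), -4*t*exp(4*t)]
  [-t^2*exp(4*t)/2 + 4*t*exp(4*t), t*exp(4*t), 2*t*exp(4*t) + exp(4*t)]

Strategy: write M = P · J · P⁻¹ where J is a Jordan canonical form, so e^{tM} = P · e^{tJ} · P⁻¹, and e^{tJ} can be computed block-by-block.

M has Jordan form
J =
  [4, 1, 0]
  [0, 4, 1]
  [0, 0, 4]
(up to reordering of blocks).

Per-block formulas:
  For a 3×3 Jordan block J_3(4): exp(t · J_3(4)) = e^(4t)·(I + t·N + (t^2/2)·N^2), where N is the 3×3 nilpotent shift.

After assembling e^{tJ} and conjugating by P, we get:

e^{tM} =
  [exp(4*t), 0, 0]
  [t^2*exp(4*t) - 9*t*exp(4*t), -2*t*exp(4*t) + exp(4*t), -4*t*exp(4*t)]
  [-t^2*exp(4*t)/2 + 4*t*exp(4*t), t*exp(4*t), 2*t*exp(4*t) + exp(4*t)]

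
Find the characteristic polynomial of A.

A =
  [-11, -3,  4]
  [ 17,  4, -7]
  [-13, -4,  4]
x^3 + 3*x^2 + 3*x + 1

Expanding det(x·I − A) (e.g. by cofactor expansion or by noting that A is similar to its Jordan form J, which has the same characteristic polynomial as A) gives
  χ_A(x) = x^3 + 3*x^2 + 3*x + 1
which factors as (x + 1)^3. The eigenvalues (with algebraic multiplicities) are λ = -1 with multiplicity 3.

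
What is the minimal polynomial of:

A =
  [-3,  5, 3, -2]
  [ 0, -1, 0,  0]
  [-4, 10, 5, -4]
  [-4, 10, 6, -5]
x^2 + 2*x + 1

The characteristic polynomial is χ_A(x) = (x + 1)^4, so the eigenvalues are known. The minimal polynomial is
  m_A(x) = Π_λ (x − λ)^{k_λ}
where k_λ is the size of the *largest* Jordan block for λ (equivalently, the smallest k with (A − λI)^k v = 0 for every generalised eigenvector v of λ).

  λ = -1: largest Jordan block has size 2, contributing (x + 1)^2

So m_A(x) = (x + 1)^2 = x^2 + 2*x + 1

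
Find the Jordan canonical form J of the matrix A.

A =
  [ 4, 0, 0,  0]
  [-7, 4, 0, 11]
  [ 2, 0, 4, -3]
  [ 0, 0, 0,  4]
J_2(4) ⊕ J_2(4)

The characteristic polynomial is
  det(x·I − A) = x^4 - 16*x^3 + 96*x^2 - 256*x + 256 = (x - 4)^4

Eigenvalues and multiplicities (the geometric multiplicity of λ is n − rank(A − λI), which equals the number of Jordan blocks for λ):
  λ = 4: algebraic multiplicity = 4, geometric multiplicity = 2

Determining the block sizes for each eigenvalue:
  λ = 4: with am = 4 and gm = 2, the partition is not yet determined (e.g. several partitions of 4 into 2 parts exist). Let N = A − (4)·I. Computing rank(N^1) = 2, rank(N^2) = 0; the number of blocks of size ≥ j is rank(N^{j−1}) − rank(N^j), giving [2, 2]. So we have 2 block(s) of size 2 → block sizes [2, 2]

Assembling the blocks gives a Jordan form
J =
  [4, 1, 0, 0]
  [0, 4, 0, 0]
  [0, 0, 4, 1]
  [0, 0, 0, 4]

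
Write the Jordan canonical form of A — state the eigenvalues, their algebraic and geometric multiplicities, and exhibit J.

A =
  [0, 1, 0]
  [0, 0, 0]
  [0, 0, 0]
J_2(0) ⊕ J_1(0)

The characteristic polynomial is
  det(x·I − A) = x^3

Eigenvalues and multiplicities (the geometric multiplicity of λ is n − rank(A − λI), which equals the number of Jordan blocks for λ):
  λ = 0: algebraic multiplicity = 3, geometric multiplicity = 2

Determining the block sizes for each eigenvalue:
  λ = 0: 2 blocks summing to 3 forces exactly one block of size 2 and the rest size 1 → block sizes [2, 1]

Assembling the blocks gives a Jordan form
J =
  [0, 1, 0]
  [0, 0, 0]
  [0, 0, 0]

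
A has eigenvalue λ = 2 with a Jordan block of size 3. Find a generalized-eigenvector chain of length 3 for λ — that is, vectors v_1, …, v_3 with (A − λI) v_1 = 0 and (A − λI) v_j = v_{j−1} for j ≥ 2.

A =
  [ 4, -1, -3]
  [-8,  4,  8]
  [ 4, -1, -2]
A Jordan chain for λ = 2 of length 3:
v_1 = (-1, 4, -2)ᵀ
v_2 = (-1, 2, -1)ᵀ
v_3 = (0, 1, 0)ᵀ

Let N = A − (2)·I. We want v_3 with N^3 v_3 = 0 but N^2 v_3 ≠ 0; then v_{j-1} := N · v_j for j = 3, …, 2.

Pick v_3 = (0, 1, 0)ᵀ.
Then v_2 = N · v_3 = (-1, 2, -1)ᵀ.
Then v_1 = N · v_2 = (-1, 4, -2)ᵀ.

Sanity check: (A − (2)·I) v_1 = (0, 0, 0)ᵀ = 0. ✓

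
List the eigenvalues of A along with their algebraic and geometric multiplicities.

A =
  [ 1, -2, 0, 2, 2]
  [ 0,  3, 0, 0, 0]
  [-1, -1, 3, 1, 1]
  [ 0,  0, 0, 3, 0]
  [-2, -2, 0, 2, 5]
λ = 3: alg = 5, geom = 4

Step 1 — factor the characteristic polynomial to read off the algebraic multiplicities:
  χ_A(x) = (x - 3)^5

Step 2 — compute geometric multiplicities via the rank-nullity identity g(λ) = n − rank(A − λI):
  rank(A − (3)·I) = 1, so dim ker(A − (3)·I) = n − 1 = 4

Summary:
  λ = 3: algebraic multiplicity = 5, geometric multiplicity = 4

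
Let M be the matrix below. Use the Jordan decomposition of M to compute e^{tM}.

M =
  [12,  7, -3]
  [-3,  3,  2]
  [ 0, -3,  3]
e^{tM} =
  [15*t^2*exp(6*t)/2 + 6*t*exp(6*t) + exp(6*t), 15*t^2*exp(6*t) + 7*t*exp(6*t), 5*t^2*exp(6*t)/2 - 3*t*exp(6*t)]
  [-9*t^2*exp(6*t)/2 - 3*t*exp(6*t), -9*t^2*exp(6*t) - 3*t*exp(6*t) + exp(6*t), -3*t^2*exp(6*t)/2 + 2*t*exp(6*t)]
  [9*t^2*exp(6*t)/2, 9*t^2*exp(6*t) - 3*t*exp(6*t), 3*t^2*exp(6*t)/2 - 3*t*exp(6*t) + exp(6*t)]

Strategy: write M = P · J · P⁻¹ where J is a Jordan canonical form, so e^{tM} = P · e^{tJ} · P⁻¹, and e^{tJ} can be computed block-by-block.

M has Jordan form
J =
  [6, 1, 0]
  [0, 6, 1]
  [0, 0, 6]
(up to reordering of blocks).

Per-block formulas:
  For a 3×3 Jordan block J_3(6): exp(t · J_3(6)) = e^(6t)·(I + t·N + (t^2/2)·N^2), where N is the 3×3 nilpotent shift.

After assembling e^{tJ} and conjugating by P, we get:

e^{tM} =
  [15*t^2*exp(6*t)/2 + 6*t*exp(6*t) + exp(6*t), 15*t^2*exp(6*t) + 7*t*exp(6*t), 5*t^2*exp(6*t)/2 - 3*t*exp(6*t)]
  [-9*t^2*exp(6*t)/2 - 3*t*exp(6*t), -9*t^2*exp(6*t) - 3*t*exp(6*t) + exp(6*t), -3*t^2*exp(6*t)/2 + 2*t*exp(6*t)]
  [9*t^2*exp(6*t)/2, 9*t^2*exp(6*t) - 3*t*exp(6*t), 3*t^2*exp(6*t)/2 - 3*t*exp(6*t) + exp(6*t)]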